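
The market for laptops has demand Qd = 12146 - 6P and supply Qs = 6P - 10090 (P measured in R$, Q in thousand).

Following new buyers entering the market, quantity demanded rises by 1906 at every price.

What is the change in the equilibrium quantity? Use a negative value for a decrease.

Original equilibrium: 12146 - 6P = 6P - 10090 gives 22236 = 12P, so P = 1853 and Q = 1028.
The shock moves the curves to Qd = 14052 - 6P and Qs = 6P - 10090.
Setting them equal: 14052 - 6P = 6P - 10090 → 24142 = 12P, so P = 12071/6 ≈ 2011.8333 and Q = 1981.
ΔQ = 1981 − 1028 = +953.

+953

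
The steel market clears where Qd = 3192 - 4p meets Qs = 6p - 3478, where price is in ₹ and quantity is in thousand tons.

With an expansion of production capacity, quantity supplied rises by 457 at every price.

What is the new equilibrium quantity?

706.8

Solve the original market: 3192 - 4p = 6p - 3478, hence p = 667 and Q = 524.
After the shift, demand is Qd = 3192 - 4p and supply is Qs = 6p - 3021.
Equate the new curves: 3192 - 4p = 6p - 3021, giving 6213 = 10p, p = 621.3, Q = 706.8.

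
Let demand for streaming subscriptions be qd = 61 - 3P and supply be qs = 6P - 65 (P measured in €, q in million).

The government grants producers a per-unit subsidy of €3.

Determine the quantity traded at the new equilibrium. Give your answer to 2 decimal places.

25.00

Original equilibrium: 61 - 3P = 6P - 65 gives 126 = 9P, so P = 14 and q = 19.
Since sellers receive the price plus the subsidy, the effective supply curve becomes qs = 6P - 47.
Equate the new curves: 61 - 3P = 6P - 47, giving 108 = 9P, P = 12, q = 25.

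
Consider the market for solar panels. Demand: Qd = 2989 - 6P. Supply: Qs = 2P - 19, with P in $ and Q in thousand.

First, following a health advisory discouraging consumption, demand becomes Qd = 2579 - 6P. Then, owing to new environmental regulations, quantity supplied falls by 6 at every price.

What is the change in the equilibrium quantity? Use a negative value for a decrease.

-107

Initially, 2989 - 6P = 2P - 19, so 3008 = 8P and P = 376, Q = 733.
With the change applied: demand Qd = 2579 - 6P, supply Qs = 2P - 25.
Equate the new curves: 2579 - 6P = 2P - 25, giving 2604 = 8P, P = 325.5, Q = 626.
ΔQ = 626 − 733 = -107.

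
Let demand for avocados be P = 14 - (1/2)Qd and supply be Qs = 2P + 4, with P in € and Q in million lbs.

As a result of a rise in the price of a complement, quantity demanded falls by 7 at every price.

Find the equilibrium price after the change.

4.25

Initially, 28 - 2P = 2P + 4, so 24 = 4P and P = 6, Q = 16.
After the shift, demand is Qd = 21 - 2P and supply is Qs = 2P + 4.
Setting them equal: 21 - 2P = 2P + 4 → 17 = 4P, so P = 4.25 and Q = 12.5.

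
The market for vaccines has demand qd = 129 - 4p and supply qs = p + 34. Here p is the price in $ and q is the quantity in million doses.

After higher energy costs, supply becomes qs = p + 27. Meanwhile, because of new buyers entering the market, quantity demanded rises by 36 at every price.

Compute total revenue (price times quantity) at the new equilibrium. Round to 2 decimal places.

Before the shock: 129 - 4p = p + 34 ⇒ 95 = 5p ⇒ p = 19, q = 53.
The shock moves the curves to qd = 165 - 4p and qs = p + 27.
Setting them equal: 165 - 4p = p + 27 → 138 = 5p, so p = 27.6 and q = 54.6.
New expenditure = 27.6 × 54.6 = 1506.96.

1506.96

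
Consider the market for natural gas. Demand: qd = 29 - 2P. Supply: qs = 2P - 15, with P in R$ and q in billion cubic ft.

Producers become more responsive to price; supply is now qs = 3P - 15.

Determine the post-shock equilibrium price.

8.8

Original equilibrium: 29 - 2P = 2P - 15 gives 44 = 4P, so P = 11 and q = 7.
After the shift, demand is qd = 29 - 2P and supply is qs = 3P - 15.
Setting them equal: 29 - 2P = 3P - 15 → 44 = 5P, so P = 8.8 and q = 11.4.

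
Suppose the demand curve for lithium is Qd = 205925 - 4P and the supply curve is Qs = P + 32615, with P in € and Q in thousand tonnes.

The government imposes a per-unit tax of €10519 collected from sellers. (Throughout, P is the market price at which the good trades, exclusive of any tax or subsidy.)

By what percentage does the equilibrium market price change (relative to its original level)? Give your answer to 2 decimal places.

Before the shock: 205925 - 4P = P + 32615 ⇒ 173310 = 5P ⇒ P = 34662, Q = 67277.
Since sellers keep the price net of the tax, the effective supply curve becomes Qs = P + 22096.
Clearing the new market: 205925 - 4P = P + 22096, so P = 36765.8 and Q = 58861.8.
%ΔP = (36765.8 − 34662) / 34662 × 100 = +6.07%.

+6.07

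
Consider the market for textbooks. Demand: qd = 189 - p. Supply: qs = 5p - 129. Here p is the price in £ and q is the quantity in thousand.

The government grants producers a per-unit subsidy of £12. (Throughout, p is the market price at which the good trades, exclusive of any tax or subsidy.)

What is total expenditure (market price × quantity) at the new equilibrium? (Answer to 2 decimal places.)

Original equilibrium: 189 - p = 5p - 129 gives 318 = 6p, so p = 53 and q = 136.
Since sellers receive the price plus the subsidy, the effective supply curve becomes qs = 5p - 69.
Clearing the new market: 189 - p = 5p - 69, so p = 43 and q = 146.
New expenditure = 43 × 146 = 6278.00.

6278.00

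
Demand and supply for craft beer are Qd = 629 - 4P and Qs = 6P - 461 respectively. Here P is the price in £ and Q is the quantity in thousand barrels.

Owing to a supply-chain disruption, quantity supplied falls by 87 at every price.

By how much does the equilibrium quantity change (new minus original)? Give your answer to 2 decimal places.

-34.80

Original equilibrium: 629 - 4P = 6P - 461 gives 1090 = 10P, so P = 109 and Q = 193.
With the change applied: demand Qd = 629 - 4P, supply Qs = 6P - 548.
Clearing the new market: 629 - 4P = 6P - 548, so P = 117.7 and Q = 158.2.
ΔQ = 158.2 − 193 = -34.80.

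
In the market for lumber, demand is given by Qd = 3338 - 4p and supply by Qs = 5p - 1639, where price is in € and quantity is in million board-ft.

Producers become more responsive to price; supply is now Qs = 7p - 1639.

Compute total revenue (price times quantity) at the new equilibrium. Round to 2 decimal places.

691432.81

Initially, 3338 - 4p = 5p - 1639, so 4977 = 9p and p = 553, Q = 1126.
The new curves are Qd = 3338 - 4p (demand) and Qs = 7p - 1639 (supply).
Setting them equal: 3338 - 4p = 7p - 1639 → 4977 = 11p, so p = 4977/11 ≈ 452.4545 and Q = 16810/11 ≈ 1528.1818.
New expenditure = 452.4545 × 1528.1818 = 691432.81.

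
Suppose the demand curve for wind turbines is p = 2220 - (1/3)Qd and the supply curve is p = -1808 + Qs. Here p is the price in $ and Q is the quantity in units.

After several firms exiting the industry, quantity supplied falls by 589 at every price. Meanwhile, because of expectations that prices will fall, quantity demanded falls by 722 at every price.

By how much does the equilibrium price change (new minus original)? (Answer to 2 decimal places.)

Solve the original market: 6660 - 3p = p + 1808, hence p = 1213 and Q = 3021.
The shock moves the curves to Qd = 5938 - 3p and Qs = p + 1219.
Setting them equal: 5938 - 3p = p + 1219 → 4719 = 4p, so p = 1179.75 and Q = 2398.75.
Δp = 1179.75 − 1213 = -33.25.

-33.25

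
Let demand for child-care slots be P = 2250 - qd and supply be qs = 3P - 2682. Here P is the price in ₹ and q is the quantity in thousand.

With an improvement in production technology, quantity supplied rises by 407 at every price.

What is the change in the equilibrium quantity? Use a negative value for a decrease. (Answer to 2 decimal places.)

+101.75

Solve the original market: 2250 - P = 3P - 2682, hence P = 1233 and q = 1017.
The shock moves the curves to qd = 2250 - P and qs = 3P - 2275.
Equate the new curves: 2250 - P = 3P - 2275, giving 4525 = 4P, P = 1131.25, q = 1118.75.
Δq = 1118.75 − 1017 = +101.75.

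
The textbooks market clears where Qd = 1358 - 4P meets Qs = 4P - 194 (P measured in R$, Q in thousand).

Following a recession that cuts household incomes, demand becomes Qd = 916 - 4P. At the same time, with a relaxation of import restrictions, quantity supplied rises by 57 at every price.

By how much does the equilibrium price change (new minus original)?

-62.375

Solve the original market: 1358 - 4P = 4P - 194, hence P = 194 and Q = 582.
After the shift, demand is Qd = 916 - 4P and supply is Qs = 4P - 137.
Equate the new curves: 916 - 4P = 4P - 137, giving 1053 = 8P, P = 131.625, Q = 389.5.
ΔP = 131.625 − 194 = -62.375.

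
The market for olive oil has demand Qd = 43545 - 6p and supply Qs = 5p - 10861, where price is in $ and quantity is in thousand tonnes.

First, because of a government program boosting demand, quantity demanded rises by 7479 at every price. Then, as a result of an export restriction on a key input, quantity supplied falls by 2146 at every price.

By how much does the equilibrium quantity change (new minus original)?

Initially, 43545 - 6p = 5p - 10861, so 54406 = 11p and p = 4946, Q = 13869.
The shock moves the curves to Qd = 51024 - 6p and Qs = 5p - 13007.
Clearing the new market: 51024 - 6p = 5p - 13007, so p = 5821 and Q = 16098.
ΔQ = 16098 − 13869 = +2229.

+2229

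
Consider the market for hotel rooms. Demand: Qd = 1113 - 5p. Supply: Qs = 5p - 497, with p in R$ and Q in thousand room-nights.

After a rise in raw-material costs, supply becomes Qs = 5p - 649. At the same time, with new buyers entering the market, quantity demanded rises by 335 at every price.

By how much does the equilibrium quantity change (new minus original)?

Initially, 1113 - 5p = 5p - 497, so 1610 = 10p and p = 161, Q = 308.
The new curves are Qd = 1448 - 5p (demand) and Qs = 5p - 649 (supply).
Clearing the new market: 1448 - 5p = 5p - 649, so p = 209.7 and Q = 399.5.
ΔQ = 399.5 − 308 = +91.5.

+91.5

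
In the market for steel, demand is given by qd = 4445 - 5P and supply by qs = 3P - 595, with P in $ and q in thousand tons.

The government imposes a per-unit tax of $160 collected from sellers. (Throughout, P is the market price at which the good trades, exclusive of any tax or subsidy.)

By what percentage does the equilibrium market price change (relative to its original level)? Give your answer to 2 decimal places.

+9.52

Before the shock: 4445 - 5P = 3P - 595 ⇒ 5040 = 8P ⇒ P = 630, q = 1295.
Since sellers keep the price net of the tax, the effective supply curve becomes qs = 3P - 1075.
Clearing the new market: 4445 - 5P = 3P - 1075, so P = 690 and q = 995.
%ΔP = (690 − 630) / 630 × 100 = +9.52%.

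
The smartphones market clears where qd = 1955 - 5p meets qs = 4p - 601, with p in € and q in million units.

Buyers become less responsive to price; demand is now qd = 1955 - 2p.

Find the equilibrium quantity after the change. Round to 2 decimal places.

Initially, 1955 - 5p = 4p - 601, so 2556 = 9p and p = 284, q = 535.
After the shift, demand is qd = 1955 - 2p and supply is qs = 4p - 601.
Clearing the new market: 1955 - 2p = 4p - 601, so p = 426 and q = 1103.

1103.00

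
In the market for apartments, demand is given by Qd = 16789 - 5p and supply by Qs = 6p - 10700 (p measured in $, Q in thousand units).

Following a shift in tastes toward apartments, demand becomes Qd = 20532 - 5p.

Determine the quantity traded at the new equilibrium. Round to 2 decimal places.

6335.64

Original equilibrium: 16789 - 5p = 6p - 10700 gives 27489 = 11p, so p = 2499 and Q = 4294.
After the shift, demand is Qd = 20532 - 5p and supply is Qs = 6p - 10700.
Setting them equal: 20532 - 5p = 6p - 10700 → 31232 = 11p, so p = 31232/11 ≈ 2839.2727 and Q = 69692/11 ≈ 6335.6364.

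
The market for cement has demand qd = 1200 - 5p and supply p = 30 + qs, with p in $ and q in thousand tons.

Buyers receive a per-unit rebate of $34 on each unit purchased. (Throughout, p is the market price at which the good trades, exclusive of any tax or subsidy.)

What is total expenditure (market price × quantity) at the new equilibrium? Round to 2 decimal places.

Original equilibrium: 1200 - 5p = p - 30 gives 1230 = 6p, so p = 205 and q = 175.
Since buyers' out-of-pocket price is the market price minus the rebate, the effective demand curve becomes qd = 1370 - 5p.
Clearing the new market: 1370 - 5p = p - 30, so p = 700/3 ≈ 233.3333 and q = 610/3 ≈ 203.3333.
New expenditure = 233.3333 × 203.3333 = 47444.44.

47444.44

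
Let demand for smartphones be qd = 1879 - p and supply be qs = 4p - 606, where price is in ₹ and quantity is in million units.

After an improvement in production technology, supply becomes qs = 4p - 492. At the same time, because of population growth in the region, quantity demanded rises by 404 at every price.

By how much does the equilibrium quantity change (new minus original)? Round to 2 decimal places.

+346.00

Initially, 1879 - p = 4p - 606, so 2485 = 5p and p = 497, q = 1382.
With the change applied: demand qd = 2283 - p, supply qs = 4p - 492.
New equilibrium: 2283 - p = 4p - 492 ⇒ 2775 = 5p ⇒ p = 555, q = 1728.
Δq = 1728 − 1382 = +346.00.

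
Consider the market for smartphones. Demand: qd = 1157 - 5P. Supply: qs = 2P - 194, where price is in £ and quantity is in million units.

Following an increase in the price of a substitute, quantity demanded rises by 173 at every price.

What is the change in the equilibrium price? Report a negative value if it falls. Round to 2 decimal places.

Solve the original market: 1157 - 5P = 2P - 194, hence P = 193 and q = 192.
With the change applied: demand qd = 1330 - 5P, supply qs = 2P - 194.
New equilibrium: 1330 - 5P = 2P - 194 ⇒ 1524 = 7P ⇒ P = 1524/7 ≈ 217.7143, q = 1690/7 ≈ 241.4286.
ΔP = 217.7143 − 193 = +24.71.

+24.71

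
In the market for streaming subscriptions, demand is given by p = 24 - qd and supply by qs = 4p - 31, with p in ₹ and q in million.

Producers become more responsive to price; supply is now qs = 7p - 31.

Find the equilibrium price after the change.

Initially, 24 - p = 4p - 31, so 55 = 5p and p = 11, q = 13.
With the change applied: demand qd = 24 - p, supply qs = 7p - 31.
Clearing the new market: 24 - p = 7p - 31, so p = 6.875 and q = 17.125.

6.875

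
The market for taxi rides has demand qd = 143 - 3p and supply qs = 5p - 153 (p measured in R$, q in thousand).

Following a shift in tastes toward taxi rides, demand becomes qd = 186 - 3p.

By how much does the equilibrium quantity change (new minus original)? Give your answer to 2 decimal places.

Before the shock: 143 - 3p = 5p - 153 ⇒ 296 = 8p ⇒ p = 37, q = 32.
The new curves are qd = 186 - 3p (demand) and qs = 5p - 153 (supply).
New equilibrium: 186 - 3p = 5p - 153 ⇒ 339 = 8p ⇒ p = 42.375, q = 58.875.
Δq = 58.875 − 32 = +26.88.

+26.88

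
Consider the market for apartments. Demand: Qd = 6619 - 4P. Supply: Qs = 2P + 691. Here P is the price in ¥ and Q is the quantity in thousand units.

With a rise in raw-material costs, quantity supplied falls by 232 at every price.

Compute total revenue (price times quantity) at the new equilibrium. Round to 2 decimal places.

2579328.89

Solve the original market: 6619 - 4P = 2P + 691, hence P = 988 and Q = 2667.
After the shift, demand is Qd = 6619 - 4P and supply is Qs = 2P + 459.
Setting them equal: 6619 - 4P = 2P + 459 → 6160 = 6P, so P = 3080/3 ≈ 1026.6667 and Q = 7537/3 ≈ 2512.3333.
New expenditure = 1026.6667 × 2512.3333 = 2579328.89.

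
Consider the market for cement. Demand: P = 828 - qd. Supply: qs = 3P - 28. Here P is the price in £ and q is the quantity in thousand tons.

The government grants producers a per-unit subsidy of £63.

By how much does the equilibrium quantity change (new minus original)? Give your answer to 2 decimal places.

+47.25

Before the shock: 828 - P = 3P - 28 ⇒ 856 = 4P ⇒ P = 214, q = 614.
Since sellers receive the price plus the subsidy, the effective supply curve becomes qs = 3P + 161.
Equate the new curves: 828 - P = 3P + 161, giving 667 = 4P, P = 166.75, q = 661.25.
Δq = 661.25 − 614 = +47.25.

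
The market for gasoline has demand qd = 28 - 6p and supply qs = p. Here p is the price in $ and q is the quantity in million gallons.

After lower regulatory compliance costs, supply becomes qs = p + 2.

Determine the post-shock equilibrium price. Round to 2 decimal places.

3.71

Before the shock: 28 - 6p = p ⇒ 28 = 7p ⇒ p = 4, q = 4.
With the change applied: demand qd = 28 - 6p, supply qs = p + 2.
New equilibrium: 28 - 6p = p + 2 ⇒ 26 = 7p ⇒ p = 26/7 ≈ 3.7143, q = 40/7 ≈ 5.7143.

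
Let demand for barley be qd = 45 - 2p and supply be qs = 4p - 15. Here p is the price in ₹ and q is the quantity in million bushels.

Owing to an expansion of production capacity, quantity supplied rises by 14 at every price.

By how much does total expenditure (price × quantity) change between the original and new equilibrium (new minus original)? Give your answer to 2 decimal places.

-22.56

Original equilibrium: 45 - 2p = 4p - 15 gives 60 = 6p, so p = 10 and q = 25.
The shock moves the curves to qd = 45 - 2p and qs = 4p - 1.
Equate the new curves: 45 - 2p = 4p - 1, giving 46 = 6p, p = 23/3 ≈ 7.6667, q = 89/3 ≈ 29.6667.
Expenditure moves from 10×25 = 250 to 7.6667×29.6667 = 227.4444; change = -22.56.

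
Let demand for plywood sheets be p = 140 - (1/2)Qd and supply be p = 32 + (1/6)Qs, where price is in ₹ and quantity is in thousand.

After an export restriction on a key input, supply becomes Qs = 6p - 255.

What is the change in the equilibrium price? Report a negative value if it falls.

Original equilibrium: 280 - 2p = 6p - 192 gives 472 = 8p, so p = 59 and Q = 162.
The new curves are Qd = 280 - 2p (demand) and Qs = 6p - 255 (supply).
New equilibrium: 280 - 2p = 6p - 255 ⇒ 535 = 8p ⇒ p = 66.875, Q = 146.25.
Δp = 66.875 − 59 = +7.875.

+7.875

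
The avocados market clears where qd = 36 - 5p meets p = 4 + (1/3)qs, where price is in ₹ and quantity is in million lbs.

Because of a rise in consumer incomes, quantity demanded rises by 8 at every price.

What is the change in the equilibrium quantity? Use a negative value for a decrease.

+3

Initially, 36 - 5p = 3p - 12, so 48 = 8p and p = 6, q = 6.
The shock moves the curves to qd = 44 - 5p and qs = 3p - 12.
Equate the new curves: 44 - 5p = 3p - 12, giving 56 = 8p, p = 7, q = 9.
Δq = 9 − 6 = +3.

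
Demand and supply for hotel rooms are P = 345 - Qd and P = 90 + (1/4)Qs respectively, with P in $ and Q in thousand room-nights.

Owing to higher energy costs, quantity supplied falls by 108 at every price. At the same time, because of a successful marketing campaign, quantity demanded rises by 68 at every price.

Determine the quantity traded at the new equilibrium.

Before the shock: 345 - P = 4P - 360 ⇒ 705 = 5P ⇒ P = 141, Q = 204.
The new curves are Qd = 413 - P (demand) and Qs = 4P - 468 (supply).
New equilibrium: 413 - P = 4P - 468 ⇒ 881 = 5P ⇒ P = 176.2, Q = 236.8.

236.8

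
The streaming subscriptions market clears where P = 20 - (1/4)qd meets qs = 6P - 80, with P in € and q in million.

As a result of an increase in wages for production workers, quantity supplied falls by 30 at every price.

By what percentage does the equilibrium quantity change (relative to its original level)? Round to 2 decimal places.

-75.00

Initially, 80 - 4P = 6P - 80, so 160 = 10P and P = 16, q = 16.
With the change applied: demand qd = 80 - 4P, supply qs = 6P - 110.
Clearing the new market: 80 - 4P = 6P - 110, so P = 19 and q = 4.
%Δq = (4 − 16) / 16 × 100 = -75.00%.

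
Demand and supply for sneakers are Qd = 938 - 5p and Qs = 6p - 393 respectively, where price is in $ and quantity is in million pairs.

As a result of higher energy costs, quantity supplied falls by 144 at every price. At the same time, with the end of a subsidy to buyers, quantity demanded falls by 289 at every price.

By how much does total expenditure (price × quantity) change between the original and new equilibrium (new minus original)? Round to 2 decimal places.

Initially, 938 - 5p = 6p - 393, so 1331 = 11p and p = 121, Q = 333.
The shock moves the curves to Qd = 649 - 5p and Qs = 6p - 537.
Equate the new curves: 649 - 5p = 6p - 537, giving 1186 = 11p, p = 1186/11 ≈ 107.8182, Q = 1209/11 ≈ 109.9091.
Expenditure moves from 121×333 = 40293 to 107.8182×109.9091 = 11850.1983; change = -28442.80.

-28442.80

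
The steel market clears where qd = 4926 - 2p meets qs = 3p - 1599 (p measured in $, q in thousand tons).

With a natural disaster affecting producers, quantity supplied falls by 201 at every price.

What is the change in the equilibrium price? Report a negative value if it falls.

Solve the original market: 4926 - 2p = 3p - 1599, hence p = 1305 and q = 2316.
The shock moves the curves to qd = 4926 - 2p and qs = 3p - 1800.
Equate the new curves: 4926 - 2p = 3p - 1800, giving 6726 = 5p, p = 1345.2, q = 2235.6.
Δp = 1345.2 − 1305 = +40.2.

+40.2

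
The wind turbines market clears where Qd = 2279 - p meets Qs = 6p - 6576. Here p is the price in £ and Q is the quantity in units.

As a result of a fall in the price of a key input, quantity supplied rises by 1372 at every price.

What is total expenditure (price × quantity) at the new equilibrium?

Initially, 2279 - p = 6p - 6576, so 8855 = 7p and p = 1265, Q = 1014.
The new curves are Qd = 2279 - p (demand) and Qs = 6p - 5204 (supply).
Equate the new curves: 2279 - p = 6p - 5204, giving 7483 = 7p, p = 1069, Q = 1210.
New expenditure = 1069 × 1210 = 1293490.

1293490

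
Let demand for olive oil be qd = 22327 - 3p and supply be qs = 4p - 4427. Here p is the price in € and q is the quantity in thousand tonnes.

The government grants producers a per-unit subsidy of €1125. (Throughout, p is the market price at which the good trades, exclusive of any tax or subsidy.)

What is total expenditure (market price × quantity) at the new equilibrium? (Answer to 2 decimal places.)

Before the shock: 22327 - 3p = 4p - 4427 ⇒ 26754 = 7p ⇒ p = 3822, q = 10861.
Since sellers receive the price plus the subsidy, the effective supply curve becomes qs = 4p + 73.
Equate the new curves: 22327 - 3p = 4p + 73, giving 22254 = 7p, p = 22254/7 ≈ 3179.1429, q = 89527/7 ≈ 12789.5714.
New expenditure = 3179.1429 × 12789.5714 = 40659874.65.

40659874.65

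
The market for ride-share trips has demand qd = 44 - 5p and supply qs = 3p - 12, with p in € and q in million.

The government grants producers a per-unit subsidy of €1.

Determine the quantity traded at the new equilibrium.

10.875

Original equilibrium: 44 - 5p = 3p - 12 gives 56 = 8p, so p = 7 and q = 9.
Since sellers receive the price plus the subsidy, the effective supply curve becomes qs = 3p - 9.
New equilibrium: 44 - 5p = 3p - 9 ⇒ 53 = 8p ⇒ p = 6.625, q = 10.875.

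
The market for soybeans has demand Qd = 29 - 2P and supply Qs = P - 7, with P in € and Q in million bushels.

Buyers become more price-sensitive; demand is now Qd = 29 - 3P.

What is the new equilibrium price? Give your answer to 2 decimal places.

9.00

Solve the original market: 29 - 2P = P - 7, hence P = 12 and Q = 5.
The shock moves the curves to Qd = 29 - 3P and Qs = P - 7.
Clearing the new market: 29 - 3P = P - 7, so P = 9 and Q = 2.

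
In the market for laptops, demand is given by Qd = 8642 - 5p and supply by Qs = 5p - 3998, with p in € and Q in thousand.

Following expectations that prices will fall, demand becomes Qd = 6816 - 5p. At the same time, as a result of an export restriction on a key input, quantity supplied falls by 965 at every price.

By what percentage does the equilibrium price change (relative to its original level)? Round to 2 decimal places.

Before the shock: 8642 - 5p = 5p - 3998 ⇒ 12640 = 10p ⇒ p = 1264, Q = 2322.
The shock moves the curves to Qd = 6816 - 5p and Qs = 5p - 4963.
Equate the new curves: 6816 - 5p = 5p - 4963, giving 11779 = 10p, p = 1177.9, Q = 926.5.
%Δp = (1177.9 − 1264) / 1264 × 100 = -6.81%.

-6.81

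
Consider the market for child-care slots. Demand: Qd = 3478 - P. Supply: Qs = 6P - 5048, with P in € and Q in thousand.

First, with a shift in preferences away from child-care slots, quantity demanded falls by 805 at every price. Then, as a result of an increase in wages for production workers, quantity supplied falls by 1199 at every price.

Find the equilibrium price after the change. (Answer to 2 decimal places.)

Initially, 3478 - P = 6P - 5048, so 8526 = 7P and P = 1218, Q = 2260.
The shock moves the curves to Qd = 2673 - P and Qs = 6P - 6247.
Equate the new curves: 2673 - P = 6P - 6247, giving 8920 = 7P, P = 8920/7 ≈ 1274.2857, Q = 9791/7 ≈ 1398.7143.

1274.29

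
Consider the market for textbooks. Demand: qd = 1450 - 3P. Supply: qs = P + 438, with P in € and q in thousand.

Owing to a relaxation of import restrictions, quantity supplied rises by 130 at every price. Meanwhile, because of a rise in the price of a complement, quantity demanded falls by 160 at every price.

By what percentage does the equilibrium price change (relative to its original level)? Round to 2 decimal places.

-28.66

Initially, 1450 - 3P = P + 438, so 1012 = 4P and P = 253, q = 691.
The new curves are qd = 1290 - 3P (demand) and qs = P + 568 (supply).
New equilibrium: 1290 - 3P = P + 568 ⇒ 722 = 4P ⇒ P = 180.5, q = 748.5.
%ΔP = (180.5 − 253) / 253 × 100 = -28.66%.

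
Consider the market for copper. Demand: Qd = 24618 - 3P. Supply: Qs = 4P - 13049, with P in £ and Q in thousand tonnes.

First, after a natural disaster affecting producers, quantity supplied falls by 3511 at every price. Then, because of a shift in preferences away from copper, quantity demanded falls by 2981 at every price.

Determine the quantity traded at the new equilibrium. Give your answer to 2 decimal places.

5266.86

Initially, 24618 - 3P = 4P - 13049, so 37667 = 7P and P = 5381, Q = 8475.
With the change applied: demand Qd = 21637 - 3P, supply Qs = 4P - 16560.
Clearing the new market: 21637 - 3P = 4P - 16560, so P = 38197/7 ≈ 5456.7143 and Q = 36868/7 ≈ 5266.8571.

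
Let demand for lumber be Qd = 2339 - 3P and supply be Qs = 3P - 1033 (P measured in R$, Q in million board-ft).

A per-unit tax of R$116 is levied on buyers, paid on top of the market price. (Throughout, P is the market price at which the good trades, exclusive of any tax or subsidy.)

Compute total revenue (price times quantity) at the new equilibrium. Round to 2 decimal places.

Solve the original market: 2339 - 3P = 3P - 1033, hence P = 562 and Q = 653.
Since buyers pay the price plus the tax, the effective demand curve becomes Qd = 1991 - 3P.
New equilibrium: 1991 - 3P = 3P - 1033 ⇒ 3024 = 6P ⇒ P = 504, Q = 479.
New expenditure = 504 × 479 = 241416.00.

241416.00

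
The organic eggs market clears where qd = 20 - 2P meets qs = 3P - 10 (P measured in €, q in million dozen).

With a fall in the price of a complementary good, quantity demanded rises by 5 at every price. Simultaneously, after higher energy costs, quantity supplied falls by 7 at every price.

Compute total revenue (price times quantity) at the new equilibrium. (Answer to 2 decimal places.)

68.88

Initially, 20 - 2P = 3P - 10, so 30 = 5P and P = 6, q = 8.
The new curves are qd = 25 - 2P (demand) and qs = 3P - 17 (supply).
Clearing the new market: 25 - 2P = 3P - 17, so P = 8.4 and q = 8.2.
New expenditure = 8.4 × 8.2 = 68.88.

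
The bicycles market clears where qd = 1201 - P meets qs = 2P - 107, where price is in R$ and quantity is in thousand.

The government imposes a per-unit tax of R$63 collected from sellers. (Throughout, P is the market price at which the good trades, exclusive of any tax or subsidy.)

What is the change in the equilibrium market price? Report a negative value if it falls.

+42

Before the shock: 1201 - P = 2P - 107 ⇒ 1308 = 3P ⇒ P = 436, q = 765.
Since sellers keep the price net of the tax, the effective supply curve becomes qs = 2P - 233.
New equilibrium: 1201 - P = 2P - 233 ⇒ 1434 = 3P ⇒ P = 478, q = 723.
ΔP = 478 − 436 = +42.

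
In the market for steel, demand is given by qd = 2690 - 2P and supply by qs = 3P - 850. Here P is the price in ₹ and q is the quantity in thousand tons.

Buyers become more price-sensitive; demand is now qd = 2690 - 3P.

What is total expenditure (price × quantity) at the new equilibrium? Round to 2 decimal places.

Initially, 2690 - 2P = 3P - 850, so 3540 = 5P and P = 708, q = 1274.
After the shift, demand is qd = 2690 - 3P and supply is qs = 3P - 850.
Equate the new curves: 2690 - 3P = 3P - 850, giving 3540 = 6P, P = 590, q = 920.
New expenditure = 590 × 920 = 542800.00.

542800.00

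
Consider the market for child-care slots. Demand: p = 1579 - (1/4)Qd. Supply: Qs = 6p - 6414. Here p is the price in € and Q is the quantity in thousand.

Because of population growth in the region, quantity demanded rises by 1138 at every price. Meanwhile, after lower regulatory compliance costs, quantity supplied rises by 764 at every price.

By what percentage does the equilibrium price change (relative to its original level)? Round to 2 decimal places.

+2.94

Before the shock: 6316 - 4p = 6p - 6414 ⇒ 12730 = 10p ⇒ p = 1273, Q = 1224.
The shock moves the curves to Qd = 7454 - 4p and Qs = 6p - 5650.
Setting them equal: 7454 - 4p = 6p - 5650 → 13104 = 10p, so p = 1310.4 and Q = 2212.4.
%Δp = (1310.4 − 1273) / 1273 × 100 = +2.94%.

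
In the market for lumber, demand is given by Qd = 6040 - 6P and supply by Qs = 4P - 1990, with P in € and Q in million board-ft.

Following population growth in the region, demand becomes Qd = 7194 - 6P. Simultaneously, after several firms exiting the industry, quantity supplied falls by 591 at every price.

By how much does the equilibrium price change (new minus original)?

+174.5

Original equilibrium: 6040 - 6P = 4P - 1990 gives 8030 = 10P, so P = 803 and Q = 1222.
After the shift, demand is Qd = 7194 - 6P and supply is Qs = 4P - 2581.
Setting them equal: 7194 - 6P = 4P - 2581 → 9775 = 10P, so P = 977.5 and Q = 1329.
ΔP = 977.5 − 803 = +174.5.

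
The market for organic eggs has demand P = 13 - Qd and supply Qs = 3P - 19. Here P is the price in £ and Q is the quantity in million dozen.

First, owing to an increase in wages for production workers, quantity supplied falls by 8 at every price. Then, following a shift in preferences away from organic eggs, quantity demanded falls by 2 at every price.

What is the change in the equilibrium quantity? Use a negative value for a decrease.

-3.5

Original equilibrium: 13 - P = 3P - 19 gives 32 = 4P, so P = 8 and Q = 5.
The new curves are Qd = 11 - P (demand) and Qs = 3P - 27 (supply).
Clearing the new market: 11 - P = 3P - 27, so P = 9.5 and Q = 1.5.
ΔQ = 1.5 − 5 = -3.5.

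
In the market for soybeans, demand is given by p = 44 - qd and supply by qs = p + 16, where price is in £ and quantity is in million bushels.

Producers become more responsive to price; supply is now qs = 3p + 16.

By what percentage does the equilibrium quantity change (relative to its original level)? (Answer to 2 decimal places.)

Original equilibrium: 44 - p = p + 16 gives 28 = 2p, so p = 14 and q = 30.
The shock moves the curves to qd = 44 - p and qs = 3p + 16.
Clearing the new market: 44 - p = 3p + 16, so p = 7 and q = 37.
%Δq = (37 − 30) / 30 × 100 = +23.33%.

+23.33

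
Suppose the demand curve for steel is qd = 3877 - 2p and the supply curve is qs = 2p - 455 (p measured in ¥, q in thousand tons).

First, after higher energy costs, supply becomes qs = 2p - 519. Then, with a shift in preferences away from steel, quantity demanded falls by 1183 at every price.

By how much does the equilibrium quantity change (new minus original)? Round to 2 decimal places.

-623.50

Initially, 3877 - 2p = 2p - 455, so 4332 = 4p and p = 1083, q = 1711.
With the change applied: demand qd = 2694 - 2p, supply qs = 2p - 519.
New equilibrium: 2694 - 2p = 2p - 519 ⇒ 3213 = 4p ⇒ p = 803.25, q = 1087.5.
Δq = 1087.5 − 1711 = -623.50.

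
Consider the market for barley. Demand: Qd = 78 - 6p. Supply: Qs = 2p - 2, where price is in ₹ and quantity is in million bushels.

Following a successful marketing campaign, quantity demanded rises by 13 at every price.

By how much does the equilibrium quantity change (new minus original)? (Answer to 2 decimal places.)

+3.25

Initially, 78 - 6p = 2p - 2, so 80 = 8p and p = 10, Q = 18.
The new curves are Qd = 91 - 6p (demand) and Qs = 2p - 2 (supply).
Setting them equal: 91 - 6p = 2p - 2 → 93 = 8p, so p = 11.625 and Q = 21.25.
ΔQ = 21.25 − 18 = +3.25.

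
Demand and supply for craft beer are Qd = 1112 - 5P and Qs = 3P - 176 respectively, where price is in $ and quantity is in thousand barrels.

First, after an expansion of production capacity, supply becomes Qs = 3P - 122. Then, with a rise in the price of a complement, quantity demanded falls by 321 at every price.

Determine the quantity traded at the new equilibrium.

Original equilibrium: 1112 - 5P = 3P - 176 gives 1288 = 8P, so P = 161 and Q = 307.
After the shift, demand is Qd = 791 - 5P and supply is Qs = 3P - 122.
Clearing the new market: 791 - 5P = 3P - 122, so P = 114.125 and Q = 220.375.

220.375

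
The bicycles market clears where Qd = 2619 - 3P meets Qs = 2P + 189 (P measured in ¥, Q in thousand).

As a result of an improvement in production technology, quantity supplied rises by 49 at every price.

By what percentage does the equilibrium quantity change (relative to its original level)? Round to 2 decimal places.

+2.53

Solve the original market: 2619 - 3P = 2P + 189, hence P = 486 and Q = 1161.
After the shift, demand is Qd = 2619 - 3P and supply is Qs = 2P + 238.
Clearing the new market: 2619 - 3P = 2P + 238, so P = 476.2 and Q = 1190.4.
%ΔQ = (1190.4 − 1161) / 1161 × 100 = +2.53%.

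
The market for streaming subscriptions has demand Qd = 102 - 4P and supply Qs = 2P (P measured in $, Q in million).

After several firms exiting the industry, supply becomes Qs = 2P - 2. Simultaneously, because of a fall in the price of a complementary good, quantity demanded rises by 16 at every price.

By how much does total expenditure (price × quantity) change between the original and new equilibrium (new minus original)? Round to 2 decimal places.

+182.00

Initially, 102 - 4P = 2P, so 102 = 6P and P = 17, Q = 34.
With the change applied: demand Qd = 118 - 4P, supply Qs = 2P - 2.
Equate the new curves: 118 - 4P = 2P - 2, giving 120 = 6P, P = 20, Q = 38.
Expenditure moves from 17×34 = 578 to 20×38 = 760; change = +182.00.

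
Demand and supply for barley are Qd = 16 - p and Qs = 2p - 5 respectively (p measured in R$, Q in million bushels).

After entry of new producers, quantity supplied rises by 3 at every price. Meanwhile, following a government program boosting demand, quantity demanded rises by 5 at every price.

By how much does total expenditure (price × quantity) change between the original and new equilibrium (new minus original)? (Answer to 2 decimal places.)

+39.22

Original equilibrium: 16 - p = 2p - 5 gives 21 = 3p, so p = 7 and Q = 9.
The new curves are Qd = 21 - p (demand) and Qs = 2p - 2 (supply).
Setting them equal: 21 - p = 2p - 2 → 23 = 3p, so p = 23/3 ≈ 7.6667 and Q = 40/3 ≈ 13.3333.
Expenditure moves from 7×9 = 63 to 7.6667×13.3333 = 102.2222; change = +39.22.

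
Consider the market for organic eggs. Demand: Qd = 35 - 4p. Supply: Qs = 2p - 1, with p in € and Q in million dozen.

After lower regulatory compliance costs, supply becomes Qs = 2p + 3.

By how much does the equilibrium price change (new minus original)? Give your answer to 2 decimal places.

-0.67

Solve the original market: 35 - 4p = 2p - 1, hence p = 6 and Q = 11.
After the shift, demand is Qd = 35 - 4p and supply is Qs = 2p + 3.
New equilibrium: 35 - 4p = 2p + 3 ⇒ 32 = 6p ⇒ p = 16/3 ≈ 5.3333, Q = 41/3 ≈ 13.6667.
Δp = 5.3333 − 6 = -0.67.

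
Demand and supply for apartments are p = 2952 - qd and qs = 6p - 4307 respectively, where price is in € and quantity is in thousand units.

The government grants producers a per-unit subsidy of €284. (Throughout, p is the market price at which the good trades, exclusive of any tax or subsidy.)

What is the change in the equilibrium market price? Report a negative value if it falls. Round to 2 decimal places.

-243.43

Initially, 2952 - p = 6p - 4307, so 7259 = 7p and p = 1037, q = 1915.
Since sellers receive the price plus the subsidy, the effective supply curve becomes qs = 6p - 2603.
Clearing the new market: 2952 - p = 6p - 2603, so p = 5555/7 ≈ 793.5714 and q = 15109/7 ≈ 2158.4286.
Δp = 793.5714 − 1037 = -243.43.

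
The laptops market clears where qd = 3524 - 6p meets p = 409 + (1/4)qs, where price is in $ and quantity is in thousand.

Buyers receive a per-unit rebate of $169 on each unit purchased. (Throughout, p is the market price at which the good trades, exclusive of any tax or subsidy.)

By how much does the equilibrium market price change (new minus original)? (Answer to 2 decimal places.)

Initially, 3524 - 6p = 4p - 1636, so 5160 = 10p and p = 516, q = 428.
Since buyers' out-of-pocket price is the market price minus the rebate, the effective demand curve becomes qd = 4538 - 6p.
Equate the new curves: 4538 - 6p = 4p - 1636, giving 6174 = 10p, p = 617.4, q = 833.6.
Δp = 617.4 − 516 = +101.40.

+101.40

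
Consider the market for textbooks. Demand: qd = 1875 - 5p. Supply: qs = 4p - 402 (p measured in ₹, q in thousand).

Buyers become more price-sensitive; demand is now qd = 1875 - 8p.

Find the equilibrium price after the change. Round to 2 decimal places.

189.75

Initially, 1875 - 5p = 4p - 402, so 2277 = 9p and p = 253, q = 610.
After the shift, demand is qd = 1875 - 8p and supply is qs = 4p - 402.
Equate the new curves: 1875 - 8p = 4p - 402, giving 2277 = 12p, p = 189.75, q = 357.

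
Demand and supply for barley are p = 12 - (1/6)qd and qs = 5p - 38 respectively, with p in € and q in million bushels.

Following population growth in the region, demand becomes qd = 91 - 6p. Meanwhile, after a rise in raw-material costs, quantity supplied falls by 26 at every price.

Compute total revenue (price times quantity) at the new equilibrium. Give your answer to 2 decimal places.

Original equilibrium: 72 - 6p = 5p - 38 gives 110 = 11p, so p = 10 and q = 12.
With the change applied: demand qd = 91 - 6p, supply qs = 5p - 64.
Equate the new curves: 91 - 6p = 5p - 64, giving 155 = 11p, p = 155/11 ≈ 14.0909, q = 71/11 ≈ 6.4545.
New expenditure = 14.0909 × 6.4545 = 90.95.

90.95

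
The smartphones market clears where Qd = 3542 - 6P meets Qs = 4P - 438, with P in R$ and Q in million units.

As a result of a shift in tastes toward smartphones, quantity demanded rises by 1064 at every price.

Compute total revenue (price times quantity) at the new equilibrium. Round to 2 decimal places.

Original equilibrium: 3542 - 6P = 4P - 438 gives 3980 = 10P, so P = 398 and Q = 1154.
The shock moves the curves to Qd = 4606 - 6P and Qs = 4P - 438.
New equilibrium: 4606 - 6P = 4P - 438 ⇒ 5044 = 10P ⇒ P = 504.4, Q = 1579.6.
New expenditure = 504.4 × 1579.6 = 796750.24.

796750.24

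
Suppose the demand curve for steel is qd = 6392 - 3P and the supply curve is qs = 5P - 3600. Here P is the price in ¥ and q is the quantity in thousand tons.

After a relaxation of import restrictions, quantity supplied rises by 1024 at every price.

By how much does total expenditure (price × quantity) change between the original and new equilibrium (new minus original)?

+91904

Initially, 6392 - 3P = 5P - 3600, so 9992 = 8P and P = 1249, q = 2645.
With the change applied: demand qd = 6392 - 3P, supply qs = 5P - 2576.
Setting them equal: 6392 - 3P = 5P - 2576 → 8968 = 8P, so P = 1121 and q = 3029.
Expenditure moves from 1249×2645 = 3303605 to 1121×3029 = 3395509; change = +91904.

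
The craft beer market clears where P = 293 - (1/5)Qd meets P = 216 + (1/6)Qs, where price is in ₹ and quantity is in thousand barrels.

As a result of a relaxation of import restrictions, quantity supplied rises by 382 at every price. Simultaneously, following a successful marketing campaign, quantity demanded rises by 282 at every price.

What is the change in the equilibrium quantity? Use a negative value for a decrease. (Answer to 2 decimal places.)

Original equilibrium: 1465 - 5P = 6P - 1296 gives 2761 = 11P, so P = 251 and Q = 210.
The shock moves the curves to Qd = 1747 - 5P and Qs = 6P - 914.
New equilibrium: 1747 - 5P = 6P - 914 ⇒ 2661 = 11P ⇒ P = 2661/11 ≈ 241.9091, Q = 5912/11 ≈ 537.4545.
ΔQ = 537.4545 − 210 = +327.45.

+327.45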